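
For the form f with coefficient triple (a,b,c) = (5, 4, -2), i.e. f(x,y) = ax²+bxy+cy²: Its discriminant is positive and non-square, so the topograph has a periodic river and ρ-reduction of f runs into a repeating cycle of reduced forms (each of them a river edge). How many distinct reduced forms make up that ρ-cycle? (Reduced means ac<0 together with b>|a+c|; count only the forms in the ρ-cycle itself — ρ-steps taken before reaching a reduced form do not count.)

D = 56, ⌊√D⌋ = 7
river: ρ → (-2,4,5)
river: ρ → (5,6,-1)
river: ρ → (-1,6,5)
river: ρ → (5,4,-2)
ρ-cycle length = 4 (tail of 0 descent steps not counted)

4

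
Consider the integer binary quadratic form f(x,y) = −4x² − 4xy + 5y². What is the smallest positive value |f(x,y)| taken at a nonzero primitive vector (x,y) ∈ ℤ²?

descent: ρ → (5,4,-4)  [lands on river]
river: ρ → (-4,4,5)
river: ρ → (5,6,-3)
river: ρ → (-3,6,5)
closes: descent 1, river 4
min |a| on river = 3

3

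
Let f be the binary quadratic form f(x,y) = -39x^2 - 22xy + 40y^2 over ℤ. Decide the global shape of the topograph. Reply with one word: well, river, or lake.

D = b²−4ac = (-22)² − 4·(-39)·40 = 6724
D = 82² is a perfect square ⇒ form factors over ℤ ⇒ lakes

lake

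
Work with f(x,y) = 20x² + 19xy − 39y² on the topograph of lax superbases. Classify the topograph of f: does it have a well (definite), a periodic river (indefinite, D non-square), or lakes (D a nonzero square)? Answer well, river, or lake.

D = b²−4ac = 19² − 4·20·(-39) = 3481
D = 59² is a perfect square ⇒ form factors over ℤ ⇒ lakes

lake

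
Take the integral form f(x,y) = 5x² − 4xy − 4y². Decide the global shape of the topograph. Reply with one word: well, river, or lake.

D = b²−4ac = (-4)² − 4·5·(-4) = 96
D > 0 non-square ⇒ indefinite ⇒ periodic river

river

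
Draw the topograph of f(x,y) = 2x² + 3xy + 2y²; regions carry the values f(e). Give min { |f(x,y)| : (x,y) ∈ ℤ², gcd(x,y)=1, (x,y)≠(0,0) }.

translate: b→-1 (≡3 mod 4), so (2,3,2)→(2,-1,1)
flip: (2,-1,1)→(1,1,2)
reduced (well bottom): (1,1,2) with a≤c, −a<b≤a
well minimum = a = 1

1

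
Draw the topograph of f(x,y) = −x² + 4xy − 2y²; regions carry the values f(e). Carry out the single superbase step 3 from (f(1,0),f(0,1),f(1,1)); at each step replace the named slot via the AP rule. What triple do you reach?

start (-1,-2,1) = (f(1,0),f(0,1),f(1,1))
replace slot 3: 2·((-1)+(-2)) − 1 = -7 → (-1,-2,-7)

-1,-2,-7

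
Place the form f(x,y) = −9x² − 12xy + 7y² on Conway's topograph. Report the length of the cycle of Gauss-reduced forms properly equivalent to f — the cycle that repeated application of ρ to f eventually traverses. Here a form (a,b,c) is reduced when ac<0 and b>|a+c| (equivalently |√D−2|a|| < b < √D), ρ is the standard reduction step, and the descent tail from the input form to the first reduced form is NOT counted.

D = 396, ⌊√D⌋ = 19
descent: ρ → (7,12,-9)  [lands on river]
river: ρ → (-9,6,10)
river: ρ → (10,14,-5)
river: ρ → (-5,16,7)
ρ-cycle length = 4 (tail of 1 descent step not counted)

4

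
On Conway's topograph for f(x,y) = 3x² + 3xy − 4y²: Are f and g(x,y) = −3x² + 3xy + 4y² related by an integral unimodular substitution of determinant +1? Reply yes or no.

D₁ = 57, D₂ = 57
river cycle of f (length 6): (-4, 5, 2), (2, 7, -1), (-1, 7, 2), (2, 5, -4), (-4, 3, 3), (3, 3, -4)
river cycle of g (length 6): (4, 5, -2), (-2, 7, 1), (1, 7, -2), (-2, 5, 4), (4, 3, -3), (-3, 3, 4)
cycles differ ⇒ inequivalent

no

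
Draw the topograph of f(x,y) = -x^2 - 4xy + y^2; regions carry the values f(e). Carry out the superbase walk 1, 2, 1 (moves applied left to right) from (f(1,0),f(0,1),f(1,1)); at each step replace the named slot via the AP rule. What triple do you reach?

start (-1,1,-4) = (f(1,0),f(0,1),f(1,1))
replace slot 1: 2·(1+(-4)) − (-1) = -5 → (-5,1,-4)
replace slot 2: 2·((-5)+(-4)) − 1 = -19 → (-5,-19,-4)
replace slot 1: 2·((-19)+(-4)) − (-5) = -41 → (-41,-19,-4)

-41,-19,-4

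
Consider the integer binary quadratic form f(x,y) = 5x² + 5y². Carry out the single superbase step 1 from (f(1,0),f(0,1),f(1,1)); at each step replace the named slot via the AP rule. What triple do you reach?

start (5,5,10) = (f(1,0),f(0,1),f(1,1))
replace slot 1: 2·(5+10) − 5 = 25 → (25,5,10)

25,5,10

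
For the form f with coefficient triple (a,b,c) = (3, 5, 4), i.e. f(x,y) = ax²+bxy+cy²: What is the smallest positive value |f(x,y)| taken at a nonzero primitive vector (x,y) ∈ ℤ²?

translate: b→-1 (≡5 mod 6), so (3,5,4)→(3,-1,2)
flip: (3,-1,2)→(2,1,3)
reduced (well bottom): (2,1,3) with a≤c, −a<b≤a
well minimum = a = 2

2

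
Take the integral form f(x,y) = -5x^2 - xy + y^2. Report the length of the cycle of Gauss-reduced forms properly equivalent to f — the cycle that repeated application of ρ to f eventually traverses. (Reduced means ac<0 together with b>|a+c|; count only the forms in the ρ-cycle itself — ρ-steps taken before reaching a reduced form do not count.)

D = 21, ⌊√D⌋ = 4
descent: ρ → (1,3,-3)  [lands on river]
river: ρ → (-3,3,1)
ρ-cycle length = 2 (tail of 1 descent step not counted)

2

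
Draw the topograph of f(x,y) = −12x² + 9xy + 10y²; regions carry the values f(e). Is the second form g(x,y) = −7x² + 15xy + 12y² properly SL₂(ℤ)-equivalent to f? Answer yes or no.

D₁ = 561, D₂ = 561
river cycle of f (length 16): (10, 11, -11), (-11, 11, 10), (10, 9, -12), (-12, 15, 7), (7, 13, -14), (-14, 15, 6), (6, 21, -5), (-5, 19, 10), (10, 21, -3), (-3, 21, 10), … (6 more)
river cycle of g (length 16): (12, 9, -10), (-10, 11, 11), (11, 11, -10), (-10, 9, 12), (12, 15, -7), (-7, 13, 14), (14, 15, -6), (-6, 21, 5), (5, 19, -10), (-10, 21, 3), … (6 more)
cycles differ ⇒ inequivalent

no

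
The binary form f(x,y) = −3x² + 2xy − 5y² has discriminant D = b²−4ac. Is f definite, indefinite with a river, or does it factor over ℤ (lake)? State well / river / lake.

D = b²−4ac = 2² − 4·(-3)·(-5) = -56
D < 0 ⇒ definite ⇒ every region one sign ⇒ single well

well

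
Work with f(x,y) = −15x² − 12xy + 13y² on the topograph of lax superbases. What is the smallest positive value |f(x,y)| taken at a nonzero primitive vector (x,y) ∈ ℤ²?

descent: ρ → (13,12,-15)  [lands on river]
river: ρ → (-15,18,10)
river: ρ → (10,22,-11)
river: ρ → (-11,22,10)
river: ρ → (10,18,-15)
river: ρ → (-15,12,13)
river: ρ → (13,14,-14)
river: ρ → (-14,14,13)
closes: descent 1, river 8
min |a| on river = 10

10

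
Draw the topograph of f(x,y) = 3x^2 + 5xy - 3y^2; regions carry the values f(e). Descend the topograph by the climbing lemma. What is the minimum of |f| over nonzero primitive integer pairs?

river: ρ → (-3,7,1)
river: ρ → (1,7,-3)
river: ρ → (-3,5,3)
river: ρ → (3,7,-1)
river: ρ → (-1,7,3)
river: ρ → (3,5,-3)
closes: descent 0, river 6
min |a| on river = 1

1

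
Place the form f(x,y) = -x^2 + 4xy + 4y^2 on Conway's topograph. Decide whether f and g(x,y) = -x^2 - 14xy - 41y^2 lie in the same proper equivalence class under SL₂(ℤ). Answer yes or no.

D₁ = 32, D₂ = 32
river cycle of f (length 2): (4, 4, -1), (-1, 4, 4)
river cycle of g (length 2): (-1, 4, 4), (4, 4, -1)
cycles coincide ⇒ equivalent

yes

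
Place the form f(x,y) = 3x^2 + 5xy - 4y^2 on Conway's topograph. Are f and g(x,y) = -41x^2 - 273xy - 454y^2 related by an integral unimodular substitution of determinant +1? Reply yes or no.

D₁ = 73, D₂ = 73
river cycle of f (length 18): (-4, 3, 4), (4, 5, -3), (-3, 7, 2), (2, 5, -6), (-6, 7, 1), (1, 7, -6), (-6, 5, 2), (2, 7, -3), (-3, 5, 4), (4, 3, -4), … (8 more)
river cycle of g (length 18): (-4, 3, 4), (4, 5, -3), (-3, 7, 2), (2, 5, -6), (-6, 7, 1), (1, 7, -6), (-6, 5, 2), (2, 7, -3), (-3, 5, 4), (4, 3, -4), … (8 more)
cycles coincide ⇒ equivalent

yes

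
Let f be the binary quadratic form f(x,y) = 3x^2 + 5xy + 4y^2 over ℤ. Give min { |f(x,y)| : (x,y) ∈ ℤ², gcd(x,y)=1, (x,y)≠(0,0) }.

translate: b→-1 (≡5 mod 6), so (3,5,4)→(3,-1,2)
flip: (3,-1,2)→(2,1,3)
reduced (well bottom): (2,1,3) with a≤c, −a<b≤a
well minimum = a = 2

2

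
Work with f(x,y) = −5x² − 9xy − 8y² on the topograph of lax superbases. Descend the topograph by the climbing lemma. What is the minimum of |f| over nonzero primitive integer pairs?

translate: b→-1 (≡9 mod 10), so (5,9,8)→(5,-1,4)
flip: (5,-1,4)→(4,1,5)
reduced (well bottom): (4,1,5) with a≤c, −a<b≤a
well minimum |f| = |-4| = 4 (negative-definite)

4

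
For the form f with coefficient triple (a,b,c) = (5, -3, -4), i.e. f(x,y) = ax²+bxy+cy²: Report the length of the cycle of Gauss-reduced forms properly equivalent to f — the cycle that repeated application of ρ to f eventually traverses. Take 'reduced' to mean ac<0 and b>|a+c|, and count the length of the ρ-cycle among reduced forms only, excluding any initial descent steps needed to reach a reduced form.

D = 89, ⌊√D⌋ = 9
descent: ρ → (-4,3,5)  [lands on river]
river: ρ → (5,7,-2)
river: ρ → (-2,9,1)
river: ρ → (1,9,-2)
river: ρ → (-2,7,5)
river: ρ → (5,3,-4)
river: ρ → (-4,5,4)
river: ρ → (4,3,-5)
river: ρ → (-5,7,2)
river: ρ → (2,9,-1)
river: ρ → (-1,9,2)
river: ρ → (2,7,-5)
river: ρ → (-5,3,4)
river: ρ → (4,5,-4)
ρ-cycle length = 14 (tail of 1 descent step not counted)

14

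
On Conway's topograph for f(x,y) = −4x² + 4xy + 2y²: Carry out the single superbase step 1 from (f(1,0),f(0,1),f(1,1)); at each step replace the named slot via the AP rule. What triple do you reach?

start (-4,2,2) = (f(1,0),f(0,1),f(1,1))
replace slot 1: 2·(2+2) − (-4) = 12 → (12,2,2)

12,2,2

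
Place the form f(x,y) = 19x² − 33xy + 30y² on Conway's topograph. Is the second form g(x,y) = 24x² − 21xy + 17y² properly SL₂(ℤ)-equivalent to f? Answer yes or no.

D₁ = -1191, D₂ = -1191
f: translate: b→5 (≡-33 mod 38), so (19,-33,30)→(19,5,16)
f: flip: (19,5,16)→(16,-5,19)
f: reduced (well bottom): (16,-5,19) with a≤c, −a<b≤a
g: flip: (24,-21,17)→(17,21,24)
g: translate: b→-13 (≡21 mod 34), so (17,21,24)→(17,-13,20)
g: reduced (well bottom): (17,-13,20) with a≤c, −a<b≤a
reduced forms (16, -5, 19) vs (17, -13, 20) ⇒ inequivalent

no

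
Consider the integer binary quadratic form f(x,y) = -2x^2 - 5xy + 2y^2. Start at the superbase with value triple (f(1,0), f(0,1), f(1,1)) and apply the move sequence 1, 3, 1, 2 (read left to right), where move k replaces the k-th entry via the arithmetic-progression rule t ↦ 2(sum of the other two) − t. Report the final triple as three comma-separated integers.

start (-2,2,-5) = (f(1,0),f(0,1),f(1,1))
replace slot 1: 2·(2+(-5)) − (-2) = -4 → (-4,2,-5)
replace slot 3: 2·((-4)+2) − (-5) = 1 → (-4,2,1)
replace slot 1: 2·(2+1) − (-4) = 10 → (10,2,1)
replace slot 2: 2·(10+1) − 2 = 20 → (10,20,1)

10,20,1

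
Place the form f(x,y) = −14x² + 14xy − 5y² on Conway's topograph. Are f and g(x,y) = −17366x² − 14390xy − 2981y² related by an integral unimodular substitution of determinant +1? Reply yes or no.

D₁ = -84, D₂ = -84
f is negative-definite; reduce −f:
−f: translate: b→14 (≡-14 mod 28), so (14,-14,5)→(14,14,5)
−f: flip: (14,14,5)→(5,-14,14)
−f: translate: b→-4 (≡-14 mod 10), so (5,-14,14)→(5,-4,5)
−f: flip: (5,-4,5)→(5,4,5)
−f: reduced (well bottom): (5,4,5) with a≤c, −a<b≤a
flip sign back: reduced form of f is (-5,-4,-5)
g is negative-definite; reduce −g:
−g: flip: (17366,14390,2981)→(2981,-14390,17366)
−g: translate: b→-2466 (≡-14390 mod 5962), so (2981,-14390,17366)→(2981,-2466,510)
−g: flip: (2981,-2466,510)→(510,2466,2981)
−g: translate: b→426 (≡2466 mod 1020), so (510,2466,2981)→(510,426,89)
−g: flip: (510,426,89)→(89,-426,510)
−g: translate: b→-70 (≡-426 mod 178), so (89,-426,510)→(89,-70,14)
−g: flip: (89,-70,14)→(14,70,89)
−g: translate: b→14 (≡70 mod 28), so (14,70,89)→(14,14,5)
−g: flip: (14,14,5)→(5,-14,14)
−g: translate: b→-4 (≡-14 mod 10), so (5,-14,14)→(5,-4,5)
−g: flip: (5,-4,5)→(5,4,5)
−g: reduced (well bottom): (5,4,5) with a≤c, −a<b≤a
flip sign back: reduced form of g is (-5,-4,-5)
reduced forms (-5, -4, -5) vs (-5, -4, -5) ⇒ equivalent

yes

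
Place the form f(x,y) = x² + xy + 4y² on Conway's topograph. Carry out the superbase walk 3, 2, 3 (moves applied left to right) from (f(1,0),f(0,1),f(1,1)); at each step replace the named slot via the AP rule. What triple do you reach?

start (1,4,6) = (f(1,0),f(0,1),f(1,1))
replace slot 3: 2·(1+4) − 6 = 4 → (1,4,4)
replace slot 2: 2·(1+4) − 4 = 6 → (1,6,4)
replace slot 3: 2·(1+6) − 4 = 10 → (1,6,10)

1,6,10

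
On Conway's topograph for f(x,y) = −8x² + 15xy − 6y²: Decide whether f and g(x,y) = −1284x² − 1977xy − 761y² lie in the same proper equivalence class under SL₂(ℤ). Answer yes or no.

D₁ = 33, D₂ = 33
river cycle of f (length 4): (1, 5, -2), (-2, 3, 3), (3, 3, -2), (-2, 5, 1)
river cycle of g (length 4): (1, 5, -2), (-2, 3, 3), (3, 3, -2), (-2, 5, 1)
cycles coincide ⇒ equivalent

yes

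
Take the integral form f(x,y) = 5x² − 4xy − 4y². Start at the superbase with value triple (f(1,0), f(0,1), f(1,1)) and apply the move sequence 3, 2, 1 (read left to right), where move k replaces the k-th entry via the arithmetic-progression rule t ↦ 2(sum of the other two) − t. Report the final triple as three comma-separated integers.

start (5,-4,-3) = (f(1,0),f(0,1),f(1,1))
replace slot 3: 2·(5+(-4)) − (-3) = 5 → (5,-4,5)
replace slot 2: 2·(5+5) − (-4) = 24 → (5,24,5)
replace slot 1: 2·(24+5) − 5 = 53 → (53,24,5)

53,24,5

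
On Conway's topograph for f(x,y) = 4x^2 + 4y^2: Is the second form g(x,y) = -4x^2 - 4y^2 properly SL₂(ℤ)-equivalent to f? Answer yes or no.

D₁ = -64, D₂ = -64
f: reduced (well bottom): (4,0,4) with a≤c, −a<b≤a
g is negative-definite; reduce −g:
−g: reduced (well bottom): (4,0,4) with a≤c, −a<b≤a
flip sign back: reduced form of g is (-4,0,-4)
reduced forms (4, 0, 4) vs (-4, 0, -4) ⇒ inequivalent

no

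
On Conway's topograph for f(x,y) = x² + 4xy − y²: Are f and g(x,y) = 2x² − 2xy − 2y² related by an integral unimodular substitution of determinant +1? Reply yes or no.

D₁ = 20, D₂ = 20
river cycle of f (length 2): (-1, 4, 1), (1, 4, -1)
river cycle of g (length 2): (-2, 2, 2), (2, 2, -2)
cycles differ ⇒ inequivalent

no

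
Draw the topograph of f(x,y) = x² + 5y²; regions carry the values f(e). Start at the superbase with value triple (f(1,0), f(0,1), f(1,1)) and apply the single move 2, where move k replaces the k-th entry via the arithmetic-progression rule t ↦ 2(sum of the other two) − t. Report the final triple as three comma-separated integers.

start (1,5,6) = (f(1,0),f(0,1),f(1,1))
replace slot 2: 2·(1+6) − 5 = 9 → (1,9,6)

1,9,6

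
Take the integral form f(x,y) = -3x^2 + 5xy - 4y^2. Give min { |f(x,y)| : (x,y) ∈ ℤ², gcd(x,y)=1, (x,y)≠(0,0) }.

translate: b→1 (≡-5 mod 6), so (3,-5,4)→(3,1,2)
flip: (3,1,2)→(2,-1,3)
reduced (well bottom): (2,-1,3) with a≤c, −a<b≤a
well minimum |f| = |-2| = 2 (negative-definite)

2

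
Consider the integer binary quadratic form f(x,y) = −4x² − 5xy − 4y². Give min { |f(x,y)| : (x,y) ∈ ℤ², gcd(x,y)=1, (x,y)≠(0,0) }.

translate: b→-3 (≡5 mod 8), so (4,5,4)→(4,-3,3)
flip: (4,-3,3)→(3,3,4)
reduced (well bottom): (3,3,4) with a≤c, −a<b≤a
well minimum |f| = |-3| = 3 (negative-definite)

3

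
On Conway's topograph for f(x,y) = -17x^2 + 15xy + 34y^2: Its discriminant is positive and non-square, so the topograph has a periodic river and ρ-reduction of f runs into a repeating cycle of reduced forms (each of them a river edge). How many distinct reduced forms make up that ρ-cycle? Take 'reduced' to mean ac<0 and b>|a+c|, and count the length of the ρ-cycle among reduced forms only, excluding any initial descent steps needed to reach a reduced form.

D = 2537, ⌊√D⌋ = 50
descent: ρ → (34,-15,-17)
descent: ρ → (-17,49,2)  [lands on river]
river: ρ → (2,47,-41)
river: ρ → (-41,35,8)
river: ρ → (8,45,-16)
river: ρ → (-16,19,34)
river: ρ → (34,49,-1)
river: ρ → (-1,49,34)
river: ρ → (34,19,-16)
river: ρ → (-16,45,8)
river: ρ → (8,35,-41)
river: ρ → (-41,47,2)
river: ρ → (2,49,-17)
river: ρ → (-17,19,32)
river: ρ → (32,45,-4)
river: ρ → (-4,43,43)
river: ρ → (43,43,-4)
river: ρ → (-4,45,32)
river: ρ → (32,19,-17)
ρ-cycle length = 18 (tail of 2 descent steps not counted)

18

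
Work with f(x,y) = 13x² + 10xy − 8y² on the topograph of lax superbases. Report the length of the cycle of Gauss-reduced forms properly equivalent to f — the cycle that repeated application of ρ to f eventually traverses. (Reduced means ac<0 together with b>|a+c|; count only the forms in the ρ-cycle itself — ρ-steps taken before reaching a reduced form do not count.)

D = 516, ⌊√D⌋ = 22
river: ρ → (-8,22,1)
river: ρ → (1,22,-8)
river: ρ → (-8,10,13)
river: ρ → (13,16,-5)
river: ρ → (-5,14,16)
river: ρ → (16,18,-3)
river: ρ → (-3,18,16)
river: ρ → (16,14,-5)
river: ρ → (-5,16,13)
river: ρ → (13,10,-8)
ρ-cycle length = 10 (tail of 0 descent steps not counted)

10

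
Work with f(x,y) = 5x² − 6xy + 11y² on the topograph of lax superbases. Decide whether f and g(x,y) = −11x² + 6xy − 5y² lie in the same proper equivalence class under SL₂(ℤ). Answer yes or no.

D₁ = -184, D₂ = -184
f: translate: b→4 (≡-6 mod 10), so (5,-6,11)→(5,4,10)
f: reduced (well bottom): (5,4,10) with a≤c, −a<b≤a
g is negative-definite; reduce −g:
−g: flip: (11,-6,5)→(5,6,11)
−g: translate: b→-4 (≡6 mod 10), so (5,6,11)→(5,-4,10)
−g: reduced (well bottom): (5,-4,10) with a≤c, −a<b≤a
flip sign back: reduced form of g is (-5,4,-10)
reduced forms (5, 4, 10) vs (-5, 4, -10) ⇒ inequivalent

no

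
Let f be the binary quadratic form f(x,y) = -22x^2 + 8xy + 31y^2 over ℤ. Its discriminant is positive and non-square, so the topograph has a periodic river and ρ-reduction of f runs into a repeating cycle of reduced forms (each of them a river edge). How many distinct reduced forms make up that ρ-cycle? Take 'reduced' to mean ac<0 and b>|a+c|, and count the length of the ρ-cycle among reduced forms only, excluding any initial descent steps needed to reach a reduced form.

D = 2792, ⌊√D⌋ = 52
descent: ρ → (31,-8,-22)
descent: ρ → (-22,52,1)  [lands on river]
river: ρ → (1,52,-22)
river: ρ → (-22,36,17)
river: ρ → (17,32,-26)
river: ρ → (-26,20,23)
river: ρ → (23,26,-23)
river: ρ → (-23,20,26)
river: ρ → (26,32,-17)
river: ρ → (-17,36,22)
river: ρ → (22,52,-1)
river: ρ → (-1,52,22)
river: ρ → (22,36,-17)
river: ρ → (-17,32,26)
river: ρ → (26,20,-23)
river: ρ → (-23,26,23)
river: ρ → (23,20,-26)
river: ρ → (-26,32,17)
river: ρ → (17,36,-22)
ρ-cycle length = 18 (tail of 2 descent steps not counted)

18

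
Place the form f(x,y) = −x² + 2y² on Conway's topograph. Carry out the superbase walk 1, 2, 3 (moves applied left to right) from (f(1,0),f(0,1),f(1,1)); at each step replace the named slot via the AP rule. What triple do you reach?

start (-1,2,1) = (f(1,0),f(0,1),f(1,1))
replace slot 1: 2·(2+1) − (-1) = 7 → (7,2,1)
replace slot 2: 2·(7+1) − 2 = 14 → (7,14,1)
replace slot 3: 2·(7+14) − 1 = 41 → (7,14,41)

7,14,41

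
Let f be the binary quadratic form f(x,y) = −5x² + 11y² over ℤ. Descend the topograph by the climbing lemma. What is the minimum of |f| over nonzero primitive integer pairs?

descent: ρ → (11,0,-5)
descent: ρ → (-5,10,6)  [lands on river]
river: ρ → (6,14,-1)
river: ρ → (-1,14,6)
river: ρ → (6,10,-5)
closes: descent 2, river 4
min |a| on river = 1

1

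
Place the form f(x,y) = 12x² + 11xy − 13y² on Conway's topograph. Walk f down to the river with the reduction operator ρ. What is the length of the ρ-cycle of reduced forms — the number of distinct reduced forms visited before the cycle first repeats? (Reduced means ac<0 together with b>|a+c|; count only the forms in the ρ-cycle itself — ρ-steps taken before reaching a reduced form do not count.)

D = 745, ⌊√D⌋ = 27
river: ρ → (-13,15,10)
river: ρ → (10,25,-3)
river: ρ → (-3,23,18)
river: ρ → (18,13,-8)
river: ρ → (-8,19,12)
river: ρ → (12,5,-15)
river: ρ → (-15,25,2)
river: ρ → (2,27,-2)
river: ρ → (-2,25,15)
river: ρ → (15,5,-12)
river: ρ → (-12,19,8)
river: ρ → (8,13,-18)
river: ρ → (-18,23,3)
river: ρ → (3,25,-10)
river: ρ → (-10,15,13)
river: ρ → (13,11,-12)
river: ρ → (-12,13,12)
river: ρ → (12,11,-13)
ρ-cycle length = 18 (tail of 0 descent steps not counted)

18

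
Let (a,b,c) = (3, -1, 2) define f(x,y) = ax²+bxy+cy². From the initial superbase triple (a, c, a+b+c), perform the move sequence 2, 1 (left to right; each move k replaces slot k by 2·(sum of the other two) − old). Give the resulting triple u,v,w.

start (3,2,4) = (f(1,0),f(0,1),f(1,1))
replace slot 2: 2·(3+4) − 2 = 12 → (3,12,4)
replace slot 1: 2·(12+4) − 3 = 29 → (29,12,4)

29,12,4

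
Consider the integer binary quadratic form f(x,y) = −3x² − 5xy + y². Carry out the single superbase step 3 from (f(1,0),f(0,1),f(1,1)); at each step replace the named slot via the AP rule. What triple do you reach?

start (-3,1,-7) = (f(1,0),f(0,1),f(1,1))
replace slot 3: 2·((-3)+1) − (-7) = 3 → (-3,1,3)

-3,1,3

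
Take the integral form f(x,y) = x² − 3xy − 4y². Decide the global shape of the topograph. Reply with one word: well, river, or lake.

D = b²−4ac = (-3)² − 4·1·(-4) = 25
D = 5² is a perfect square ⇒ form factors over ℤ ⇒ lakes

lake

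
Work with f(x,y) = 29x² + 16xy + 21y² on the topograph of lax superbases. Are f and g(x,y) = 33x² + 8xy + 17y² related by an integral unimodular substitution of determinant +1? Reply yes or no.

D₁ = -2180, D₂ = -2180
f: flip: (29,16,21)→(21,-16,29)
f: reduced (well bottom): (21,-16,29) with a≤c, −a<b≤a
g: flip: (33,8,17)→(17,-8,33)
g: reduced (well bottom): (17,-8,33) with a≤c, −a<b≤a
reduced forms (21, -16, 29) vs (17, -8, 33) ⇒ inequivalent

no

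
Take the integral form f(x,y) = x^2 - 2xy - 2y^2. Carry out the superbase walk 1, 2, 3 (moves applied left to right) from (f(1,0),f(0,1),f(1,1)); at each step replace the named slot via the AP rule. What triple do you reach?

start (1,-2,-3) = (f(1,0),f(0,1),f(1,1))
replace slot 1: 2·((-2)+(-3)) − 1 = -11 → (-11,-2,-3)
replace slot 2: 2·((-11)+(-3)) − (-2) = -26 → (-11,-26,-3)
replace slot 3: 2·((-11)+(-26)) − (-3) = -71 → (-11,-26,-71)

-11,-26,-71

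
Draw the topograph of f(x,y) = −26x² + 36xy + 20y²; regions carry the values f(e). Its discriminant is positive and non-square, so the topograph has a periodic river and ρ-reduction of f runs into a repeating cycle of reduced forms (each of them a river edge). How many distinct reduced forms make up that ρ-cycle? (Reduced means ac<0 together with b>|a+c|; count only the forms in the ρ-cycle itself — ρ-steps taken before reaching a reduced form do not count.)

D = 3376, ⌊√D⌋ = 58
river: ρ → (20,44,-18)
river: ρ → (-18,28,36)
river: ρ → (36,44,-10)
river: ρ → (-10,56,6)
river: ρ → (6,52,-28)
river: ρ → (-28,4,30)
river: ρ → (30,56,-2)
river: ρ → (-2,56,30)
river: ρ → (30,4,-28)
river: ρ → (-28,52,6)
river: ρ → (6,56,-10)
river: ρ → (-10,44,36)
river: ρ → (36,28,-18)
river: ρ → (-18,44,20)
river: ρ → (20,36,-26)
river: ρ → (-26,16,30)
river: ρ → (30,44,-12)
river: ρ → (-12,52,14)
river: ρ → (14,32,-42)
river: ρ → (-42,52,4)
river: ρ → (4,52,-42)
river: ρ → (-42,32,14)
river: ρ → (14,52,-12)
river: ρ → (-12,44,30)
river: ρ → (30,16,-26)
river: ρ → (-26,36,20)
ρ-cycle length = 26 (tail of 0 descent steps not counted)

26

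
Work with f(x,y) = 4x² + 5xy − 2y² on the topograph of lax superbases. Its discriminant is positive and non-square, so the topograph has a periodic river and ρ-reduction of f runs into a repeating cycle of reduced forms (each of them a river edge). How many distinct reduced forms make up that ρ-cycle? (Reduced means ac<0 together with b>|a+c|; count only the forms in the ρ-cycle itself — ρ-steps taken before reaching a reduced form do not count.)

D = 57, ⌊√D⌋ = 7
river: ρ → (-2,7,1)
river: ρ → (1,7,-2)
river: ρ → (-2,5,4)
river: ρ → (4,3,-3)
river: ρ → (-3,3,4)
river: ρ → (4,5,-2)
ρ-cycle length = 6 (tail of 0 descent steps not counted)

6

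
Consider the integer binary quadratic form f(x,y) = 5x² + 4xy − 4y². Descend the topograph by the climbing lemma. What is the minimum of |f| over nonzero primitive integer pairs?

river: ρ → (-4,4,5)
river: ρ → (5,6,-3)
river: ρ → (-3,6,5)
river: ρ → (5,4,-4)
closes: descent 0, river 4
min |a| on river = 3

3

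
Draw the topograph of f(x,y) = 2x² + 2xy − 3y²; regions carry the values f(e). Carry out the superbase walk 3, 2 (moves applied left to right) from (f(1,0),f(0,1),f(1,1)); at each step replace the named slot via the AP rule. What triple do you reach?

start (2,-3,1) = (f(1,0),f(0,1),f(1,1))
replace slot 3: 2·(2+(-3)) − 1 = -3 → (2,-3,-3)
replace slot 2: 2·(2+(-3)) − (-3) = 1 → (2,1,-3)

2,1,-3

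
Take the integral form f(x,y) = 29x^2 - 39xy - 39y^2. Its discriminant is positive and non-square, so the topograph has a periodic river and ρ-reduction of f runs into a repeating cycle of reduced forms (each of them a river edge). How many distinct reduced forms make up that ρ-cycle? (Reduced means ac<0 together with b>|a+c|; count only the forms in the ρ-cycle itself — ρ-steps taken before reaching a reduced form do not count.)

D = 6045, ⌊√D⌋ = 77
descent: ρ → (-39,39,29)  [lands on river]
river: ρ → (29,77,-1)
river: ρ → (-1,77,29)
river: ρ → (29,39,-39)
ρ-cycle length = 4 (tail of 1 descent step not counted)

4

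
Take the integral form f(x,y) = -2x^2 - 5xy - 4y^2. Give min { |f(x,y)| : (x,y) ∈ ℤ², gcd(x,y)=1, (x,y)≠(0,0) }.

translate: b→1 (≡5 mod 4), so (2,5,4)→(2,1,1)
flip: (2,1,1)→(1,-1,2)
translate: b→1 (≡-1 mod 2), so (1,-1,2)→(1,1,2)
reduced (well bottom): (1,1,2) with a≤c, −a<b≤a
well minimum |f| = |-1| = 1 (negative-definite)

1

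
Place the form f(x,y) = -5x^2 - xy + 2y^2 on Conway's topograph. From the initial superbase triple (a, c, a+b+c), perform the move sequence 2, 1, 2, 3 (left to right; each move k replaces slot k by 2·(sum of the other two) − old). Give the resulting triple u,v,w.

start (-5,2,-4) = (f(1,0),f(0,1),f(1,1))
replace slot 2: 2·((-5)+(-4)) − 2 = -20 → (-5,-20,-4)
replace slot 1: 2·((-20)+(-4)) − (-5) = -43 → (-43,-20,-4)
replace slot 2: 2·((-43)+(-4)) − (-20) = -74 → (-43,-74,-4)
replace slot 3: 2·((-43)+(-74)) − (-4) = -230 → (-43,-74,-230)

-43,-74,-230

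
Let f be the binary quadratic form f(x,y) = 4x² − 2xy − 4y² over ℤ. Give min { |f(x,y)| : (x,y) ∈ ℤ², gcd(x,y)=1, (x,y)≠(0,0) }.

descent: ρ → (-4,2,4)  [lands on river]
river: ρ → (4,6,-2)
river: ρ → (-2,6,4)
river: ρ → (4,2,-4)
river: ρ → (-4,6,2)
river: ρ → (2,6,-4)
closes: descent 1, river 6
min |a| on river = 2

2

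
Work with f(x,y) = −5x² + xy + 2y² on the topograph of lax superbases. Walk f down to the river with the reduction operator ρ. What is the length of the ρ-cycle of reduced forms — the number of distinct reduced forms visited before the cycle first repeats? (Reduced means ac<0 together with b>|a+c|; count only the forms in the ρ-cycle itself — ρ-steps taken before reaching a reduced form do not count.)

D = 41, ⌊√D⌋ = 6
descent: ρ → (2,3,-4)  [lands on river]
river: ρ → (-4,5,1)
river: ρ → (1,5,-4)
river: ρ → (-4,3,2)
river: ρ → (2,5,-2)
river: ρ → (-2,3,4)
river: ρ → (4,5,-1)
river: ρ → (-1,5,4)
river: ρ → (4,3,-2)
river: ρ → (-2,5,2)
ρ-cycle length = 10 (tail of 1 descent step not counted)

10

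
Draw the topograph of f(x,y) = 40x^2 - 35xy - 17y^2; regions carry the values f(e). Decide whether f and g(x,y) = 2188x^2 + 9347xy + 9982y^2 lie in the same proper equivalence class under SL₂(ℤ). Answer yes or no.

D₁ = 3945, D₂ = 3945
river cycle of f (length 30): (-17, 35, 40), (40, 45, -12), (-12, 51, 28), (28, 61, -2), (-2, 59, 58), (58, 57, -3), (-3, 57, 58), (58, 59, -2), (-2, 61, 28), (28, 51, -12), … (20 more)
river cycle of g (length 30): (40, 45, -12), (-12, 51, 28), (28, 61, -2), (-2, 59, 58), (58, 57, -3), (-3, 57, 58), (58, 59, -2), (-2, 61, 28), (28, 51, -12), (-12, 45, 40), … (20 more)
cycles coincide ⇒ equivalent

yes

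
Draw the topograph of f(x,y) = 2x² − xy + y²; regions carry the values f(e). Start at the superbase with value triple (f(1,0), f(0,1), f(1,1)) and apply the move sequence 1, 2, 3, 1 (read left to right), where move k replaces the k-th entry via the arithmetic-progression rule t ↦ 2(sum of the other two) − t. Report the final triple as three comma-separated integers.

start (2,1,2) = (f(1,0),f(0,1),f(1,1))
replace slot 1: 2·(1+2) − 2 = 4 → (4,1,2)
replace slot 2: 2·(4+2) − 1 = 11 → (4,11,2)
replace slot 3: 2·(4+11) − 2 = 28 → (4,11,28)
replace slot 1: 2·(11+28) − 4 = 74 → (74,11,28)

74,11,28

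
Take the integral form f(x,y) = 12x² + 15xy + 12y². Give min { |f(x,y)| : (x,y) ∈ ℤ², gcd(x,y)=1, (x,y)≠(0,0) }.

translate: b→-9 (≡15 mod 24), so (12,15,12)→(12,-9,9)
flip: (12,-9,9)→(9,9,12)
reduced (well bottom): (9,9,12) with a≤c, −a<b≤a
well minimum = a = 9

9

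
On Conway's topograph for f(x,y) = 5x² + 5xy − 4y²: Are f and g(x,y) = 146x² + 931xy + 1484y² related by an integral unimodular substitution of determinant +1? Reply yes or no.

D₁ = 105, D₂ = 105
river cycle of f (length 6): (-4, 3, 6), (6, 9, -1), (-1, 9, 6), (6, 3, -4), (-4, 5, 5), (5, 5, -4)
river cycle of g (length 6): (5, 5, -4), (-4, 3, 6), (6, 9, -1), (-1, 9, 6), (6, 3, -4), (-4, 5, 5)
cycles coincide ⇒ equivalent

yes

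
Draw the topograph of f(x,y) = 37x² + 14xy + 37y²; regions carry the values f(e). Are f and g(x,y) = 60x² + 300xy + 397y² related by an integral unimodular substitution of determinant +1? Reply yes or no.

D₁ = -5280, D₂ = -5280
f: reduced (well bottom): (37,14,37) with a≤c, −a<b≤a
g: translate: b→60 (≡300 mod 120), so (60,300,397)→(60,60,37)
g: flip: (60,60,37)→(37,-60,60)
g: translate: b→14 (≡-60 mod 74), so (37,-60,60)→(37,14,37)
g: reduced (well bottom): (37,14,37) with a≤c, −a<b≤a
reduced forms (37, 14, 37) vs (37, 14, 37) ⇒ equivalent

yes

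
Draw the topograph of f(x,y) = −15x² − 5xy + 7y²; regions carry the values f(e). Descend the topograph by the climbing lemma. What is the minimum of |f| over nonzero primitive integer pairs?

descent: ρ → (7,19,-3)  [lands on river]
river: ρ → (-3,17,13)
river: ρ → (13,9,-7)
river: ρ → (-7,19,3)
river: ρ → (3,17,-13)
river: ρ → (-13,9,7)
closes: descent 1, river 6
min |a| on river = 3

3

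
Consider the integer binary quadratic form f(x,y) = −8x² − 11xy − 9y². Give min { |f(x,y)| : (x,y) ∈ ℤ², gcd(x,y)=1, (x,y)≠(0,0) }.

translate: b→-5 (≡11 mod 16), so (8,11,9)→(8,-5,6)
flip: (8,-5,6)→(6,5,8)
reduced (well bottom): (6,5,8) with a≤c, −a<b≤a
well minimum |f| = |-6| = 6 (negative-definite)

6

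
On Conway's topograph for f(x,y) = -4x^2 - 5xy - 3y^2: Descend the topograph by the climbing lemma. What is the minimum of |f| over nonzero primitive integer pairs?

translate: b→-3 (≡5 mod 8), so (4,5,3)→(4,-3,2)
flip: (4,-3,2)→(2,3,4)
translate: b→-1 (≡3 mod 4), so (2,3,4)→(2,-1,3)
reduced (well bottom): (2,-1,3) with a≤c, −a<b≤a
well minimum |f| = |-2| = 2 (negative-definite)

2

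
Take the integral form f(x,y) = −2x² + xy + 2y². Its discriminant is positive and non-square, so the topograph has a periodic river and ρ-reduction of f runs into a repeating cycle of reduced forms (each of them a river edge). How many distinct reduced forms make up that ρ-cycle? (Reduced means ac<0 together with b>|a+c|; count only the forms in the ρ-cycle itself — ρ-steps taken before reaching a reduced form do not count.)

D = 17, ⌊√D⌋ = 4
river: ρ → (2,3,-1)
river: ρ → (-1,3,2)
river: ρ → (2,1,-2)
river: ρ → (-2,3,1)
river: ρ → (1,3,-2)
river: ρ → (-2,1,2)
ρ-cycle length = 6 (tail of 0 descent steps not counted)

6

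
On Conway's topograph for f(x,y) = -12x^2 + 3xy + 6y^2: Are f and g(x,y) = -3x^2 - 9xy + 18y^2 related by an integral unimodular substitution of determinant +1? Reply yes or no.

D₁ = 297, D₂ = 297
river cycle of f (length 4): (6, 9, -9), (-9, 9, 6), (6, 15, -3), (-3, 15, 6)
river cycle of g (length 4): (-3, 15, 6), (6, 9, -9), (-9, 9, 6), (6, 15, -3)
cycles coincide ⇒ equivalent

yes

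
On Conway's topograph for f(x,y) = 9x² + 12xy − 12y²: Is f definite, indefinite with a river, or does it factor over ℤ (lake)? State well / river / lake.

D = b²−4ac = 12² − 4·9·(-12) = 576
D = 24² is a perfect square ⇒ form factors over ℤ ⇒ lakes

lake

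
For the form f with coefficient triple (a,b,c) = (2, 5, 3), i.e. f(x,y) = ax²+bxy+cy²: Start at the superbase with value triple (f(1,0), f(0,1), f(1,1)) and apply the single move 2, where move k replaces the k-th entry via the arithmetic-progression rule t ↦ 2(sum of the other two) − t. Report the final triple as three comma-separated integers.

start (2,3,10) = (f(1,0),f(0,1),f(1,1))
replace slot 2: 2·(2+10) − 3 = 21 → (2,21,10)

2,21,10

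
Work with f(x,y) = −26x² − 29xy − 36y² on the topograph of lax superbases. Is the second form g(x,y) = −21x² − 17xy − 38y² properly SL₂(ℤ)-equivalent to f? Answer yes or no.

D₁ = -2903, D₂ = -2903
f is negative-definite; reduce −f:
−f: translate: b→-23 (≡29 mod 52), so (26,29,36)→(26,-23,33)
−f: reduced (well bottom): (26,-23,33) with a≤c, −a<b≤a
flip sign back: reduced form of f is (-26,23,-33)
g is negative-definite; reduce −g:
−g: reduced (well bottom): (21,17,38) with a≤c, −a<b≤a
flip sign back: reduced form of g is (-21,-17,-38)
reduced forms (-26, 23, -33) vs (-21, -17, -38) ⇒ inequivalent

no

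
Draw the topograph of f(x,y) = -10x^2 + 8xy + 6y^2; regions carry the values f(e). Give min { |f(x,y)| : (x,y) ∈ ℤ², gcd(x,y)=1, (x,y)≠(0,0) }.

river: ρ → (6,16,-2)
river: ρ → (-2,16,6)
river: ρ → (6,8,-10)
river: ρ → (-10,12,4)
river: ρ → (4,12,-10)
river: ρ → (-10,8,6)
closes: descent 0, river 6
min |a| on river = 2

2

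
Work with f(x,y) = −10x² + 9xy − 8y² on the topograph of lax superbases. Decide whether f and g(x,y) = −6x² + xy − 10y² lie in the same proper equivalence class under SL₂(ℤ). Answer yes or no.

D₁ = -239, D₂ = -239
f is negative-definite; reduce −f:
−f: flip: (10,-9,8)→(8,9,10)
−f: translate: b→-7 (≡9 mod 16), so (8,9,10)→(8,-7,9)
−f: reduced (well bottom): (8,-7,9) with a≤c, −a<b≤a
flip sign back: reduced form of f is (-8,7,-9)
g is negative-definite; reduce −g:
−g: reduced (well bottom): (6,-1,10) with a≤c, −a<b≤a
flip sign back: reduced form of g is (-6,1,-10)
reduced forms (-8, 7, -9) vs (-6, 1, -10) ⇒ inequivalent

no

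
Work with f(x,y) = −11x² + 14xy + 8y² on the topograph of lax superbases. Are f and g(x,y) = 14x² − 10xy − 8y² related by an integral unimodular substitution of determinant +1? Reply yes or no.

D₁ = 548, D₂ = 548
river cycle of f (length 18): (8, 18, -7), (-7, 10, 16), (16, 22, -1), (-1, 22, 16), (16, 10, -7), (-7, 18, 8), (8, 14, -11), (-11, 8, 11), (11, 14, -8), (-8, 18, 7), … (8 more)
river cycle of g (length 14): (-8, 10, 14), (14, 18, -4), (-4, 22, 4), (4, 18, -14), (-14, 10, 8), (8, 22, -2), (-2, 22, 8), (8, 10, -14), (-14, 18, 4), (4, 22, -4), … (4 more)
cycles differ ⇒ inequivalent

no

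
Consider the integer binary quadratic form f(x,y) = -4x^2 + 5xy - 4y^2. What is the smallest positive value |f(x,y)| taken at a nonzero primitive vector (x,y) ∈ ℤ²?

translate: b→3 (≡-5 mod 8), so (4,-5,4)→(4,3,3)
flip: (4,3,3)→(3,-3,4)
translate: b→3 (≡-3 mod 6), so (3,-3,4)→(3,3,4)
reduced (well bottom): (3,3,4) with a≤c, −a<b≤a
well minimum |f| = |-3| = 3 (negative-definite)

3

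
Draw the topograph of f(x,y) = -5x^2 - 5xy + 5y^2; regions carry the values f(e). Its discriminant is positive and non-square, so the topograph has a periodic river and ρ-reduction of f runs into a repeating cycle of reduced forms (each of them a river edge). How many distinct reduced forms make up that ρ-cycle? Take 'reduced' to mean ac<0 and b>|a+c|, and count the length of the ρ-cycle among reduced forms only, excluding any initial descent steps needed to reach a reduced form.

D = 125, ⌊√D⌋ = 11
descent: ρ → (5,5,-5)  [lands on river]
river: ρ → (-5,5,5)
ρ-cycle length = 2 (tail of 1 descent step not counted)

2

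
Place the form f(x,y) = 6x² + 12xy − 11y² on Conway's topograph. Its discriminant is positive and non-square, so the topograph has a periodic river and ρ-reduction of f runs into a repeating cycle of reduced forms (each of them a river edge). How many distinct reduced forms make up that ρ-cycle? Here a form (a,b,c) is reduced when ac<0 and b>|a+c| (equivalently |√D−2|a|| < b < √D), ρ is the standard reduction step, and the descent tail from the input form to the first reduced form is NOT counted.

D = 408, ⌊√D⌋ = 20
river: ρ → (-11,10,7)
river: ρ → (7,18,-3)
river: ρ → (-3,18,7)
river: ρ → (7,10,-11)
river: ρ → (-11,12,6)
river: ρ → (6,12,-11)
ρ-cycle length = 6 (tail of 0 descent steps not counted)

6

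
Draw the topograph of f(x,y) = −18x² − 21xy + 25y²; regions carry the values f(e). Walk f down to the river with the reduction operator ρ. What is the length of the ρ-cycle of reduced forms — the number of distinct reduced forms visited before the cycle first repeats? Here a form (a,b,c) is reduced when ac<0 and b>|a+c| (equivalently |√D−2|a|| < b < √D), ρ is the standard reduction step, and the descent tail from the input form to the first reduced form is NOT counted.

D = 2241, ⌊√D⌋ = 47
descent: ρ → (25,21,-18)  [lands on river]
river: ρ → (-18,15,28)
river: ρ → (28,41,-5)
river: ρ → (-5,39,36)
river: ρ → (36,33,-8)
river: ρ → (-8,47,1)
river: ρ → (1,47,-8)
river: ρ → (-8,33,36)
river: ρ → (36,39,-5)
river: ρ → (-5,41,28)
river: ρ → (28,15,-18)
river: ρ → (-18,21,25)
river: ρ → (25,29,-14)
river: ρ → (-14,27,27)
river: ρ → (27,27,-14)
river: ρ → (-14,29,25)
ρ-cycle length = 16 (tail of 1 descent step not counted)

16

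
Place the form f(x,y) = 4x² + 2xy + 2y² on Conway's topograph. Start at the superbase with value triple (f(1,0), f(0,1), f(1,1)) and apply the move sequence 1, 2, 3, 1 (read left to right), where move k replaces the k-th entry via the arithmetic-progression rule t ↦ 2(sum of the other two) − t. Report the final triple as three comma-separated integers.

start (4,2,8) = (f(1,0),f(0,1),f(1,1))
replace slot 1: 2·(2+8) − 4 = 16 → (16,2,8)
replace slot 2: 2·(16+8) − 2 = 46 → (16,46,8)
replace slot 3: 2·(16+46) − 8 = 116 → (16,46,116)
replace slot 1: 2·(46+116) − 16 = 308 → (308,46,116)

308,46,116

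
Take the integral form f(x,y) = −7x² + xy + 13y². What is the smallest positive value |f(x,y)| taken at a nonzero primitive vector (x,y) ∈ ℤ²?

descent: ρ → (13,-1,-7)
descent: ρ → (-7,15,5)  [lands on river]
river: ρ → (5,15,-7)
river: ρ → (-7,13,7)
river: ρ → (7,15,-5)
river: ρ → (-5,15,7)
river: ρ → (7,13,-7)
closes: descent 2, river 6
min |a| on river = 5

5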